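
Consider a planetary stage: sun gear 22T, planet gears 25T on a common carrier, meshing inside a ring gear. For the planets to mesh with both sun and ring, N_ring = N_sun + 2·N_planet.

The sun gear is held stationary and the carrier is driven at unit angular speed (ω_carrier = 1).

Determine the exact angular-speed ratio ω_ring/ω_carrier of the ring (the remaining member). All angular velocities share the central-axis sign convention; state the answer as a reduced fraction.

N_ring = 22 + 2·25 = 72
22(ω_s−ω_c) = −72(ω_r−ω_c),  ω_s=0, ω_c=1
ω_r = 1 − (22/72)(0−1) = 47/36
ω_r/ω_c = 47/36

47/36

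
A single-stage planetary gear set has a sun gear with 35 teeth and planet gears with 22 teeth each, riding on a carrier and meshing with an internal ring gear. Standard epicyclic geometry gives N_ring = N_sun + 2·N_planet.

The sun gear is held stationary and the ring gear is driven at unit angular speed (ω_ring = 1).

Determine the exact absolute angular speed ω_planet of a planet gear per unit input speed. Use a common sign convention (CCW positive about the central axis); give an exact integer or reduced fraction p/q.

N_ring = 35 + 2·22 = 79
35(ω_s−ω_c) = −79(ω_r−ω_c),  ω_s=0, ω_r=1
35(0−ω_c) = −79(1−ω_c)  ⇒  114ω_c = 79  ⇒  ω_c = 79/114
sun–planet: 35·(0−79/114) = −22·(ω_p−ω_c)  ⇒  ω_p−ω_c = −(35/22)·(-79/114) = 2765/2508
ω_p = 79/114 + 2765/2508 = 79/44

79/44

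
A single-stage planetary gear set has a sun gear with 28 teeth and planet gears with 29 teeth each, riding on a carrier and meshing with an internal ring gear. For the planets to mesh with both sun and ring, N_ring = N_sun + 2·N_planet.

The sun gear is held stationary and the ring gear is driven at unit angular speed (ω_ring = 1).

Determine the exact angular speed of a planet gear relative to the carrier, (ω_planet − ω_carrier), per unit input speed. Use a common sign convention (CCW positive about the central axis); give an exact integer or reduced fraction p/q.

N_ring = 28 + 2·29 = 86
28(ω_s−ω_c) = −86(ω_r−ω_c),  ω_s=0, ω_r=1
28(0−ω_c) = −86(1−ω_c)  ⇒  114ω_c = 86  ⇒  ω_c = 43/57
sun–planet: 28·(0−43/57) = −29·(ω_p−ω_c)  ⇒  ω_p−ω_c = −(28/29)·(-43/57) = 1204/1653

1204/1653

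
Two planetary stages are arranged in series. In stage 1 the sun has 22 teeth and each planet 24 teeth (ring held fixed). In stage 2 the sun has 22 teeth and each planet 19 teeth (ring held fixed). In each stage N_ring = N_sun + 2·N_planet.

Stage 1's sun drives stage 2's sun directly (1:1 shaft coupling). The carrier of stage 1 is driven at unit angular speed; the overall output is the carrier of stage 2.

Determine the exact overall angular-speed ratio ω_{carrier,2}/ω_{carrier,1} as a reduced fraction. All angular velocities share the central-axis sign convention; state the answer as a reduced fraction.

Stage 1: N_ring = 22 + 2·24 = 70
Stage 1: 22(ω_s−ω_c) = −70(ω_r−ω_c),  ω_r=0, ω_c=1
Stage 1: ω_s = 1 − (70/22)(0−1) = 46/11
  ⇒ ω_s¹/ω_c¹ = 46/11
Stage 2: N_ring = 22 + 2·19 = 60
Stage 2: 22(ω_s−ω_c) = −60(ω_r−ω_c),  ω_r=0, ω_s=1
Stage 2: 22(1−ω_c) = −60(0−ω_c)  ⇒  82ω_c = 22  ⇒  ω_c = 11/41
  ⇒ ω_c²/ω_s² = 11/41
Coupling ω_s² = ω_s¹ ⇒ overall = 46/11 × 11/41 = 46/41

46/41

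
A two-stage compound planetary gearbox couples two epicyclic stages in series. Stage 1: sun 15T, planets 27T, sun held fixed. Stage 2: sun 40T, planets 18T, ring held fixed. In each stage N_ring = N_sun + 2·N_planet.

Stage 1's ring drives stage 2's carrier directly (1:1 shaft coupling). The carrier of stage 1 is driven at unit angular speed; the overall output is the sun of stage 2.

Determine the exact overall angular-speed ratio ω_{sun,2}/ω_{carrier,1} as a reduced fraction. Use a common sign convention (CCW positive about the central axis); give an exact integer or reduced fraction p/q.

406/115

Stage 1: N_ring = 15 + 2·27 = 69
Stage 1: 15(ω_s−ω_c) = −69(ω_r−ω_c),  ω_s=0, ω_c=1
Stage 1: ω_r = 1 − (15/69)(0−1) = 28/23
  ⇒ ω_r¹/ω_c¹ = 28/23
Stage 2: N_ring = 40 + 2·18 = 76
Stage 2: 40(ω_s−ω_c) = −76(ω_r−ω_c),  ω_r=0, ω_c=1
Stage 2: ω_s = 1 − (76/40)(0−1) = 29/10
  ⇒ ω_s²/ω_c² = 29/10
Coupling ω_c² = ω_r¹ ⇒ overall = 28/23 × 29/10 = 406/115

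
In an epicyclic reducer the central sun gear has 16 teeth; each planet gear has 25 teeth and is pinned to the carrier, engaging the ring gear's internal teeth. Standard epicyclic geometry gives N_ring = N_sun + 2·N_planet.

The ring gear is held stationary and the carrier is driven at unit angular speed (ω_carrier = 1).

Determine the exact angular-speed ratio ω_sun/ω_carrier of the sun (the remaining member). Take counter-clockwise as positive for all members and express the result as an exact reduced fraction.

41/8

N_ring = 16 + 2·25 = 66
16(ω_s−ω_c) = −66(ω_r−ω_c),  ω_r=0, ω_c=1
ω_s = 1 − (66/16)(0−1) = 41/8
ω_s/ω_c = 41/8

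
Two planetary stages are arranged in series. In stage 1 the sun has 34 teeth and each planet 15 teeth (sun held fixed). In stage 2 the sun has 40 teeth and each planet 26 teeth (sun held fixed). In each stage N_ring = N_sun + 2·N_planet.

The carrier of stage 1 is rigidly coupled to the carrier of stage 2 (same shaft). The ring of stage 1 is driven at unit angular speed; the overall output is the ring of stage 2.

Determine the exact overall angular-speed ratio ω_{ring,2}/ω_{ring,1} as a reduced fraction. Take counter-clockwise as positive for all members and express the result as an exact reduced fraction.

Stage 1: N_ring = 34 + 2·15 = 64
Stage 1: 34(ω_s−ω_c) = −64(ω_r−ω_c),  ω_s=0, ω_r=1
Stage 1: 34(0−ω_c) = −64(1−ω_c)  ⇒  98ω_c = 64  ⇒  ω_c = 32/49
  ⇒ ω_c¹/ω_r¹ = 32/49
Stage 2: N_ring = 40 + 2·26 = 92
Stage 2: 40(ω_s−ω_c) = −92(ω_r−ω_c),  ω_s=0, ω_c=1
Stage 2: ω_r = 1 − (40/92)(0−1) = 33/23
  ⇒ ω_r²/ω_c² = 33/23
Coupling ω_c² = ω_c¹ ⇒ overall = 32/49 × 33/23 = 1056/1127

1056/1127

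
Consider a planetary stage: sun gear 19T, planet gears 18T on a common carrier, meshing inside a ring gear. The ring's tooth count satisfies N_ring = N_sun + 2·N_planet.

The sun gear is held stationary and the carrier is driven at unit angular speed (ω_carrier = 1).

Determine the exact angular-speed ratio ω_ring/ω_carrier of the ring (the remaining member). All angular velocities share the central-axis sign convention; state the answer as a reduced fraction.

74/55

N_ring = 19 + 2·18 = 55
19(ω_s−ω_c) = −55(ω_r−ω_c),  ω_s=0, ω_c=1
ω_r = 1 − (19/55)(0−1) = 74/55
ω_r/ω_c = 74/55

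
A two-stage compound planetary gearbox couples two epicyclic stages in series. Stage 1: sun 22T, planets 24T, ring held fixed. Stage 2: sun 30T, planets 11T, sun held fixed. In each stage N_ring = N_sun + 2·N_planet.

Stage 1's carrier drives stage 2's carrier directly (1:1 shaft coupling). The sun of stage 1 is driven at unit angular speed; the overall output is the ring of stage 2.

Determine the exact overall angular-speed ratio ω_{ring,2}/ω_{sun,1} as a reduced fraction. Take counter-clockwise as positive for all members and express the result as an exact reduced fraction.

Stage 1: N_ring = 22 + 2·24 = 70
Stage 1: 22(ω_s−ω_c) = −70(ω_r−ω_c),  ω_r=0, ω_s=1
Stage 1: 22(1−ω_c) = −70(0−ω_c)  ⇒  92ω_c = 22  ⇒  ω_c = 11/46
  ⇒ ω_c¹/ω_s¹ = 11/46
Stage 2: N_ring = 30 + 2·11 = 52
Stage 2: 30(ω_s−ω_c) = −52(ω_r−ω_c),  ω_s=0, ω_c=1
Stage 2: ω_r = 1 − (30/52)(0−1) = 41/26
  ⇒ ω_r²/ω_c² = 41/26
Coupling ω_c² = ω_c¹ ⇒ overall = 11/46 × 41/26 = 451/1196

451/1196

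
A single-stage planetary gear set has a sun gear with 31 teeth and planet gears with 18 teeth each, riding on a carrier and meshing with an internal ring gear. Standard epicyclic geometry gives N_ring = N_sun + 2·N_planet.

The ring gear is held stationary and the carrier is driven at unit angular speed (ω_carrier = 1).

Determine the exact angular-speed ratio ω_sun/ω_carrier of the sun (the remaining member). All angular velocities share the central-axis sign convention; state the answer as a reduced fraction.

98/31

N_ring = 31 + 2·18 = 67
31(ω_s−ω_c) = −67(ω_r−ω_c),  ω_r=0, ω_c=1
ω_s = 1 − (67/31)(0−1) = 98/31
ω_s/ω_c = 98/31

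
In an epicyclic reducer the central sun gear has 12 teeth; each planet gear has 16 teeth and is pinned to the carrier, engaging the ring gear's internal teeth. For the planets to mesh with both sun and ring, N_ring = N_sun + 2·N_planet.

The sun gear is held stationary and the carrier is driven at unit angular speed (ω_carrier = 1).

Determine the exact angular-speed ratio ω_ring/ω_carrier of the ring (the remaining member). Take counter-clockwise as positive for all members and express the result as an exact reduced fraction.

N_ring = 12 + 2·16 = 44
12(ω_s−ω_c) = −44(ω_r−ω_c),  ω_s=0, ω_c=1
ω_r = 1 − (12/44)(0−1) = 14/11
ω_r/ω_c = 14/11

14/11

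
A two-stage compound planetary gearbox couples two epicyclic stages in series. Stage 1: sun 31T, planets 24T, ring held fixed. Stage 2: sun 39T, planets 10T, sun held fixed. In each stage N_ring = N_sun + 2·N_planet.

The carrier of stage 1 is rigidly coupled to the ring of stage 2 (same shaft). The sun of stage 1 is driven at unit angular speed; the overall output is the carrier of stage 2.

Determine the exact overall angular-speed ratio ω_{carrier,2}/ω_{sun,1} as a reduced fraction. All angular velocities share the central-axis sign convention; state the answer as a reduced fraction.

Stage 1: N_ring = 31 + 2·24 = 79
Stage 1: 31(ω_s−ω_c) = −79(ω_r−ω_c),  ω_r=0, ω_s=1
Stage 1: 31(1−ω_c) = −79(0−ω_c)  ⇒  110ω_c = 31  ⇒  ω_c = 31/110
  ⇒ ω_c¹/ω_s¹ = 31/110
Stage 2: N_ring = 39 + 2·10 = 59
Stage 2: 39(ω_s−ω_c) = −59(ω_r−ω_c),  ω_s=0, ω_r=1
Stage 2: 39(0−ω_c) = −59(1−ω_c)  ⇒  98ω_c = 59  ⇒  ω_c = 59/98
  ⇒ ω_c²/ω_r² = 59/98
Coupling ω_r² = ω_c¹ ⇒ overall = 31/110 × 59/98 = 1829/10780

1829/10780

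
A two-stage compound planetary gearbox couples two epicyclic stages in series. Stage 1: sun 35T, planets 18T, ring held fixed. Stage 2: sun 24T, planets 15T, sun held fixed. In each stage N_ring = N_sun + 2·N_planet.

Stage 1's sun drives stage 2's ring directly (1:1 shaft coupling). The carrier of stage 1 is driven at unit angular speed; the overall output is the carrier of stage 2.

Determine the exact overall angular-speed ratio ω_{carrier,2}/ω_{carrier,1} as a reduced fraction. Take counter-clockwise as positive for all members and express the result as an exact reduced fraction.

954/455

Stage 1: N_ring = 35 + 2·18 = 71
Stage 1: 35(ω_s−ω_c) = −71(ω_r−ω_c),  ω_r=0, ω_c=1
Stage 1: ω_s = 1 − (71/35)(0−1) = 106/35
  ⇒ ω_s¹/ω_c¹ = 106/35
Stage 2: N_ring = 24 + 2·15 = 54
Stage 2: 24(ω_s−ω_c) = −54(ω_r−ω_c),  ω_s=0, ω_r=1
Stage 2: 24(0−ω_c) = −54(1−ω_c)  ⇒  78ω_c = 54  ⇒  ω_c = 9/13
  ⇒ ω_c²/ω_r² = 9/13
Coupling ω_r² = ω_s¹ ⇒ overall = 106/35 × 9/13 = 954/455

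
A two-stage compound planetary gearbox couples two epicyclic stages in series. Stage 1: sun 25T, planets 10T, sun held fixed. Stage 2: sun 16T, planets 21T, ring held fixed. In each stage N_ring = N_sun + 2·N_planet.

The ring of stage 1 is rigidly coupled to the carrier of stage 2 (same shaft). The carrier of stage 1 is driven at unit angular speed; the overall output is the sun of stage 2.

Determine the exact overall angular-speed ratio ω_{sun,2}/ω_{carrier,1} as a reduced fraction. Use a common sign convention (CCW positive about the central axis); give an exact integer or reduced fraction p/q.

Stage 1: N_ring = 25 + 2·10 = 45
Stage 1: 25(ω_s−ω_c) = −45(ω_r−ω_c),  ω_s=0, ω_c=1
Stage 1: ω_r = 1 − (25/45)(0−1) = 14/9
  ⇒ ω_r¹/ω_c¹ = 14/9
Stage 2: N_ring = 16 + 2·21 = 58
Stage 2: 16(ω_s−ω_c) = −58(ω_r−ω_c),  ω_r=0, ω_c=1
Stage 2: ω_s = 1 − (58/16)(0−1) = 37/8
  ⇒ ω_s²/ω_c² = 37/8
Coupling ω_c² = ω_r¹ ⇒ overall = 14/9 × 37/8 = 259/36

259/36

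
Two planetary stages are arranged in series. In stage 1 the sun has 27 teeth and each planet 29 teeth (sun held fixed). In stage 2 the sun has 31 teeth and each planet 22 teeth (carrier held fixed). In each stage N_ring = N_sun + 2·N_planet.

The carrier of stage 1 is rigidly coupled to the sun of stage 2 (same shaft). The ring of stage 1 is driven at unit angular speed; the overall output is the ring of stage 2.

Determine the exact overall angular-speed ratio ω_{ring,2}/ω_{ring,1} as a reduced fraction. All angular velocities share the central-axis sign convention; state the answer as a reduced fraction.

Stage 1: N_ring = 27 + 2·29 = 85
Stage 1: 27(ω_s−ω_c) = −85(ω_r−ω_c),  ω_s=0, ω_r=1
Stage 1: 27(0−ω_c) = −85(1−ω_c)  ⇒  112ω_c = 85  ⇒  ω_c = 85/112
  ⇒ ω_c¹/ω_r¹ = 85/112
Stage 2: N_ring = 31 + 2·22 = 75
Stage 2: 31(ω_s−ω_c) = −75(ω_r−ω_c),  ω_c=0, ω_s=1
Stage 2: ω_r = 0 − (31/75)(1−0) = -31/75
  ⇒ ω_r²/ω_s² = -31/75
Coupling ω_s² = ω_c¹ ⇒ overall = 85/112 × -31/75 = -527/1680

-527/1680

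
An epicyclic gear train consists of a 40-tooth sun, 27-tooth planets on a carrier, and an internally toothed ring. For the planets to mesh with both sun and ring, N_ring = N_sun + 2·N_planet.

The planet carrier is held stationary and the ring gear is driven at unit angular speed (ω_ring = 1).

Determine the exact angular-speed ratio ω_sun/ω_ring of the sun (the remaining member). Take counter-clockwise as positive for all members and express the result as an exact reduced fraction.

-47/20

N_ring = 40 + 2·27 = 94
40(ω_s−ω_c) = −94(ω_r−ω_c),  ω_c=0, ω_r=1
ω_s = 0 − (94/40)(1−0) = -47/20
ω_s/ω_r = -47/20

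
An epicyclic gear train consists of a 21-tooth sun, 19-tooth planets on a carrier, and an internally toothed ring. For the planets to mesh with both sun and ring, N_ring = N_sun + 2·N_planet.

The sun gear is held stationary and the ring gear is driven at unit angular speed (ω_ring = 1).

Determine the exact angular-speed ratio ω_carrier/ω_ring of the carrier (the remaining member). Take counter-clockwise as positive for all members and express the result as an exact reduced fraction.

N_ring = 21 + 2·19 = 59
21(ω_s−ω_c) = −59(ω_r−ω_c),  ω_s=0, ω_r=1
21(0−ω_c) = −59(1−ω_c)  ⇒  80ω_c = 59  ⇒  ω_c = 59/80
ω_c/ω_r = 59/80

59/80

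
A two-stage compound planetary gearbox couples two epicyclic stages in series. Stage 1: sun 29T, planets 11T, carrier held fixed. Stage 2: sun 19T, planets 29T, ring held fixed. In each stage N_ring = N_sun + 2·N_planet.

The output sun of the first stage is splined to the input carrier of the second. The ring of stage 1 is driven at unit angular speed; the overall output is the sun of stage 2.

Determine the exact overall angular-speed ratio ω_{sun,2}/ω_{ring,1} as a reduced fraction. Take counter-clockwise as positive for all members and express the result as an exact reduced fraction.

-4896/551

Stage 1: N_ring = 29 + 2·11 = 51
Stage 1: 29(ω_s−ω_c) = −51(ω_r−ω_c),  ω_c=0, ω_r=1
Stage 1: ω_s = 0 − (51/29)(1−0) = -51/29
  ⇒ ω_s¹/ω_r¹ = -51/29
Stage 2: N_ring = 19 + 2·29 = 77
Stage 2: 19(ω_s−ω_c) = −77(ω_r−ω_c),  ω_r=0, ω_c=1
Stage 2: ω_s = 1 − (77/19)(0−1) = 96/19
  ⇒ ω_s²/ω_c² = 96/19
Coupling ω_c² = ω_s¹ ⇒ overall = -51/29 × 96/19 = -4896/551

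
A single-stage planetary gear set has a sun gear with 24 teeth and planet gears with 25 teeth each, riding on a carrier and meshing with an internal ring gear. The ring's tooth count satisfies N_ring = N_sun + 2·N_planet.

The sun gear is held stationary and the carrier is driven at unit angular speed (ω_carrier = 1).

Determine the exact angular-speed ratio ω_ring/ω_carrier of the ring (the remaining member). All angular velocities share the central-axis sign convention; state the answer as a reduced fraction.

49/37

N_ring = 24 + 2·25 = 74
24(ω_s−ω_c) = −74(ω_r−ω_c),  ω_s=0, ω_c=1
ω_r = 1 − (24/74)(0−1) = 49/37
ω_r/ω_c = 49/37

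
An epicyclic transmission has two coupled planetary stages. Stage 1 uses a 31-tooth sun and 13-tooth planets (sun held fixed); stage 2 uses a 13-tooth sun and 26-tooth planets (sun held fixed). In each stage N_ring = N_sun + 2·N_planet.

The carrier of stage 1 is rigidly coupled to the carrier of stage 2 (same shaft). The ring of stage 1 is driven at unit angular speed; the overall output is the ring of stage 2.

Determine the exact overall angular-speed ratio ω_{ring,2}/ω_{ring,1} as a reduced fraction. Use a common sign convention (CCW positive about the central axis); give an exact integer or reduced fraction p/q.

171/220

Stage 1: N_ring = 31 + 2·13 = 57
Stage 1: 31(ω_s−ω_c) = −57(ω_r−ω_c),  ω_s=0, ω_r=1
Stage 1: 31(0−ω_c) = −57(1−ω_c)  ⇒  88ω_c = 57  ⇒  ω_c = 57/88
  ⇒ ω_c¹/ω_r¹ = 57/88
Stage 2: N_ring = 13 + 2·26 = 65
Stage 2: 13(ω_s−ω_c) = −65(ω_r−ω_c),  ω_s=0, ω_c=1
Stage 2: ω_r = 1 − (13/65)(0−1) = 6/5
  ⇒ ω_r²/ω_c² = 6/5
Coupling ω_c² = ω_c¹ ⇒ overall = 57/88 × 6/5 = 171/220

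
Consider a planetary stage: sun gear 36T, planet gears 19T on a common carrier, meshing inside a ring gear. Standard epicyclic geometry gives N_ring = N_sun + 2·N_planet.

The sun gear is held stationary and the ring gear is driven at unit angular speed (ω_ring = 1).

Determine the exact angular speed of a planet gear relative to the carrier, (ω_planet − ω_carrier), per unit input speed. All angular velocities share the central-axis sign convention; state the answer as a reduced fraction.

N_ring = 36 + 2·19 = 74
36(ω_s−ω_c) = −74(ω_r−ω_c),  ω_s=0, ω_r=1
36(0−ω_c) = −74(1−ω_c)  ⇒  110ω_c = 74  ⇒  ω_c = 37/55
sun–planet: 36·(0−37/55) = −19·(ω_p−ω_c)  ⇒  ω_p−ω_c = −(36/19)·(-37/55) = 1332/1045

1332/1045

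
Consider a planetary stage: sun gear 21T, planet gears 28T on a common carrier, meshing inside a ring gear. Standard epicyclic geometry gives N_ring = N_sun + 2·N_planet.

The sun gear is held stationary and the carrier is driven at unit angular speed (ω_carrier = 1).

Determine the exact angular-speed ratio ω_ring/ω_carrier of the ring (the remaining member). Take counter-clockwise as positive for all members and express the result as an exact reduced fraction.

N_ring = 21 + 2·28 = 77
21(ω_s−ω_c) = −77(ω_r−ω_c),  ω_s=0, ω_c=1
ω_r = 1 − (21/77)(0−1) = 14/11
ω_r/ω_c = 14/11

14/11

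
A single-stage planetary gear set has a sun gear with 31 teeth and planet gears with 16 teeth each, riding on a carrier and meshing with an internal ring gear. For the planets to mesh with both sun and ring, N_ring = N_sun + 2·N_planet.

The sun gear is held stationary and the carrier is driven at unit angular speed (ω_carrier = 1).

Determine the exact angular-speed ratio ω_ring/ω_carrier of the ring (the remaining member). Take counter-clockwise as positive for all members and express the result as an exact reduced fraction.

94/63

N_ring = 31 + 2·16 = 63
31(ω_s−ω_c) = −63(ω_r−ω_c),  ω_s=0, ω_c=1
ω_r = 1 − (31/63)(0−1) = 94/63
ω_r/ω_c = 94/63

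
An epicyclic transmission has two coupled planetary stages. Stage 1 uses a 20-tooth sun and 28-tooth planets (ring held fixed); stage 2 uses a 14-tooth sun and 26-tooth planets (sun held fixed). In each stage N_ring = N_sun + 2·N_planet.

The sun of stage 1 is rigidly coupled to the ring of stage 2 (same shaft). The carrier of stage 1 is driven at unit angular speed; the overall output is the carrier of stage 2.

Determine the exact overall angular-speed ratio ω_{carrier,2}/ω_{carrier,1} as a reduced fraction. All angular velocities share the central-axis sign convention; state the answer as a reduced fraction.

Stage 1: N_ring = 20 + 2·28 = 76
Stage 1: 20(ω_s−ω_c) = −76(ω_r−ω_c),  ω_r=0, ω_c=1
Stage 1: ω_s = 1 − (76/20)(0−1) = 24/5
  ⇒ ω_s¹/ω_c¹ = 24/5
Stage 2: N_ring = 14 + 2·26 = 66
Stage 2: 14(ω_s−ω_c) = −66(ω_r−ω_c),  ω_s=0, ω_r=1
Stage 2: 14(0−ω_c) = −66(1−ω_c)  ⇒  80ω_c = 66  ⇒  ω_c = 33/40
  ⇒ ω_c²/ω_r² = 33/40
Coupling ω_r² = ω_s¹ ⇒ overall = 24/5 × 33/40 = 99/25

99/25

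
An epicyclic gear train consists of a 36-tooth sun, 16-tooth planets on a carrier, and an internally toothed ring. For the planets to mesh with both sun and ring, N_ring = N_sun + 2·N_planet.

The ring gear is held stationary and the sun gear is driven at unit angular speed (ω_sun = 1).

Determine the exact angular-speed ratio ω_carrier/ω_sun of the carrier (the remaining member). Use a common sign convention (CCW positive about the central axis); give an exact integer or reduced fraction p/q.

9/26

N_ring = 36 + 2·16 = 68
36(ω_s−ω_c) = −68(ω_r−ω_c),  ω_r=0, ω_s=1
36(1−ω_c) = −68(0−ω_c)  ⇒  104ω_c = 36  ⇒  ω_c = 9/26
ω_c/ω_s = 9/26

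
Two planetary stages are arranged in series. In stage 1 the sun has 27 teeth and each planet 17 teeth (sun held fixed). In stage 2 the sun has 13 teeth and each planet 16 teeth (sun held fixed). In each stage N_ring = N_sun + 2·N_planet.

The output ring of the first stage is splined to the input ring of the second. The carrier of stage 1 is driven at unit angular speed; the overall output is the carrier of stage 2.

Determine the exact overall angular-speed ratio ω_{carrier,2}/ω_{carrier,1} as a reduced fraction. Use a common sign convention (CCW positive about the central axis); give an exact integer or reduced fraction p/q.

1980/1769

Stage 1: N_ring = 27 + 2·17 = 61
Stage 1: 27(ω_s−ω_c) = −61(ω_r−ω_c),  ω_s=0, ω_c=1
Stage 1: ω_r = 1 − (27/61)(0−1) = 88/61
  ⇒ ω_r¹/ω_c¹ = 88/61
Stage 2: N_ring = 13 + 2·16 = 45
Stage 2: 13(ω_s−ω_c) = −45(ω_r−ω_c),  ω_s=0, ω_r=1
Stage 2: 13(0−ω_c) = −45(1−ω_c)  ⇒  58ω_c = 45  ⇒  ω_c = 45/58
  ⇒ ω_c²/ω_r² = 45/58
Coupling ω_r² = ω_r¹ ⇒ overall = 88/61 × 45/58 = 1980/1769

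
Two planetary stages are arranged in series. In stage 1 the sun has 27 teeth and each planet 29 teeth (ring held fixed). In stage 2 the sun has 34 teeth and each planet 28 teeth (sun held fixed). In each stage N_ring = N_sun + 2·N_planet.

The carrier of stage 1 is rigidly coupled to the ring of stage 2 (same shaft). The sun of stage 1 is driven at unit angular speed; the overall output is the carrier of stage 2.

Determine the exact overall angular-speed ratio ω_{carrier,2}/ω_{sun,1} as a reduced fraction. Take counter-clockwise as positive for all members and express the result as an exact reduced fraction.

1215/6944

Stage 1: N_ring = 27 + 2·29 = 85
Stage 1: 27(ω_s−ω_c) = −85(ω_r−ω_c),  ω_r=0, ω_s=1
Stage 1: 27(1−ω_c) = −85(0−ω_c)  ⇒  112ω_c = 27  ⇒  ω_c = 27/112
  ⇒ ω_c¹/ω_s¹ = 27/112
Stage 2: N_ring = 34 + 2·28 = 90
Stage 2: 34(ω_s−ω_c) = −90(ω_r−ω_c),  ω_s=0, ω_r=1
Stage 2: 34(0−ω_c) = −90(1−ω_c)  ⇒  124ω_c = 90  ⇒  ω_c = 45/62
  ⇒ ω_c²/ω_r² = 45/62
Coupling ω_r² = ω_c¹ ⇒ overall = 27/112 × 45/62 = 1215/6944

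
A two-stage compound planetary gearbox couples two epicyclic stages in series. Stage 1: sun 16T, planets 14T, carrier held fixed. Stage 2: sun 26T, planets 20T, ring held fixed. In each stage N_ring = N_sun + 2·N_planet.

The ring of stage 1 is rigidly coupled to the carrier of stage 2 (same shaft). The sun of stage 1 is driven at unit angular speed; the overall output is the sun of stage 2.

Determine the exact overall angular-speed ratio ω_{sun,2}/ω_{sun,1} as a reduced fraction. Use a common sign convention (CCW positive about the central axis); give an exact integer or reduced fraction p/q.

-184/143

Stage 1: N_ring = 16 + 2·14 = 44
Stage 1: 16(ω_s−ω_c) = −44(ω_r−ω_c),  ω_c=0, ω_s=1
Stage 1: ω_r = 0 − (16/44)(1−0) = -4/11
  ⇒ ω_r¹/ω_s¹ = -4/11
Stage 2: N_ring = 26 + 2·20 = 66
Stage 2: 26(ω_s−ω_c) = −66(ω_r−ω_c),  ω_r=0, ω_c=1
Stage 2: ω_s = 1 − (66/26)(0−1) = 46/13
  ⇒ ω_s²/ω_c² = 46/13
Coupling ω_c² = ω_r¹ ⇒ overall = -4/11 × 46/13 = -184/143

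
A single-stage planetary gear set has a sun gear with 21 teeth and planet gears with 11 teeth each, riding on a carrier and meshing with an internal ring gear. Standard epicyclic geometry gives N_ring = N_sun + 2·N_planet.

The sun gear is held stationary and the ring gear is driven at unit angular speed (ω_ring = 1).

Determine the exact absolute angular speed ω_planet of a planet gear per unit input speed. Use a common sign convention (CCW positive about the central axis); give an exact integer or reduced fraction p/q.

N_ring = 21 + 2·11 = 43
21(ω_s−ω_c) = −43(ω_r−ω_c),  ω_s=0, ω_r=1
21(0−ω_c) = −43(1−ω_c)  ⇒  64ω_c = 43  ⇒  ω_c = 43/64
sun–planet: 21·(0−43/64) = −11·(ω_p−ω_c)  ⇒  ω_p−ω_c = −(21/11)·(-43/64) = 903/704
ω_p = 43/64 + 903/704 = 43/22

43/22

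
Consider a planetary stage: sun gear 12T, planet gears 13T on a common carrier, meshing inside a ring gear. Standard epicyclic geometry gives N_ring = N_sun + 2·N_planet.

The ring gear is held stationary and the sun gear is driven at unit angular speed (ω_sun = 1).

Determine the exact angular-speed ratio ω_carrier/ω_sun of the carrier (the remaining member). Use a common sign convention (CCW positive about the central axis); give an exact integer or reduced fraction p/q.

N_ring = 12 + 2·13 = 38
12(ω_s−ω_c) = −38(ω_r−ω_c),  ω_r=0, ω_s=1
12(1−ω_c) = −38(0−ω_c)  ⇒  50ω_c = 12  ⇒  ω_c = 6/25
ω_c/ω_s = 6/25

6/25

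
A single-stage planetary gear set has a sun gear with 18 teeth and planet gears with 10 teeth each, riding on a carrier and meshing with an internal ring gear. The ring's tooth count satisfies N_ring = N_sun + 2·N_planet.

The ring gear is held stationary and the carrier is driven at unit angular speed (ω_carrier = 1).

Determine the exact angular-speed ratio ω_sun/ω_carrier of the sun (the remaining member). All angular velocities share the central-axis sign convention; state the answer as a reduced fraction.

28/9

N_ring = 18 + 2·10 = 38
18(ω_s−ω_c) = −38(ω_r−ω_c),  ω_r=0, ω_c=1
ω_s = 1 − (38/18)(0−1) = 28/9
ω_s/ω_c = 28/9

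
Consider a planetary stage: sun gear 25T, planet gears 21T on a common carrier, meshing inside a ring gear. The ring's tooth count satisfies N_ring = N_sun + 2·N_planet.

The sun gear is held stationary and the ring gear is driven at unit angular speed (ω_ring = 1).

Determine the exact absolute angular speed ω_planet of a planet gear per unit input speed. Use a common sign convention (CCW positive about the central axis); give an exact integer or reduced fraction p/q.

67/42

N_ring = 25 + 2·21 = 67
25(ω_s−ω_c) = −67(ω_r−ω_c),  ω_s=0, ω_r=1
25(0−ω_c) = −67(1−ω_c)  ⇒  92ω_c = 67  ⇒  ω_c = 67/92
sun–planet: 25·(0−67/92) = −21·(ω_p−ω_c)  ⇒  ω_p−ω_c = −(25/21)·(-67/92) = 1675/1932
ω_p = 67/92 + 1675/1932 = 67/42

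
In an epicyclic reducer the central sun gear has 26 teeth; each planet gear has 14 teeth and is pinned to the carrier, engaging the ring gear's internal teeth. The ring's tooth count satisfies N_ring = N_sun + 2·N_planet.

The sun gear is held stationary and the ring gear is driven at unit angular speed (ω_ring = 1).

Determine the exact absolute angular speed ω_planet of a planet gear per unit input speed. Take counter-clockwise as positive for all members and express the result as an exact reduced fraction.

27/14

N_ring = 26 + 2·14 = 54
26(ω_s−ω_c) = −54(ω_r−ω_c),  ω_s=0, ω_r=1
26(0−ω_c) = −54(1−ω_c)  ⇒  80ω_c = 54  ⇒  ω_c = 27/40
sun–planet: 26·(0−27/40) = −14·(ω_p−ω_c)  ⇒  ω_p−ω_c = −(26/14)·(-27/40) = 351/280
ω_p = 27/40 + 351/280 = 27/14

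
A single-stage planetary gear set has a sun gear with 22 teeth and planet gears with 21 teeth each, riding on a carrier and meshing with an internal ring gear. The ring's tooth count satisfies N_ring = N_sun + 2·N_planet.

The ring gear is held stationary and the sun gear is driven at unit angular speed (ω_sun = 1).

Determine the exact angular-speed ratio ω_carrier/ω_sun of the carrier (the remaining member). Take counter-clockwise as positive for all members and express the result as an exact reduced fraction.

11/43

N_ring = 22 + 2·21 = 64
22(ω_s−ω_c) = −64(ω_r−ω_c),  ω_r=0, ω_s=1
22(1−ω_c) = −64(0−ω_c)  ⇒  86ω_c = 22  ⇒  ω_c = 11/43
ω_c/ω_s = 11/43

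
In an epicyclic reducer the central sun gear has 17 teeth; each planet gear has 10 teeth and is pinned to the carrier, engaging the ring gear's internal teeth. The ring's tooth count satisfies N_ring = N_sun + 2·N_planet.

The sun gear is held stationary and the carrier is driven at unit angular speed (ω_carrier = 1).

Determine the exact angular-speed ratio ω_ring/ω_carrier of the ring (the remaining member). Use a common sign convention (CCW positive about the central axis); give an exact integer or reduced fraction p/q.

54/37

N_ring = 17 + 2·10 = 37
17(ω_s−ω_c) = −37(ω_r−ω_c),  ω_s=0, ω_c=1
ω_r = 1 − (17/37)(0−1) = 54/37
ω_r/ω_c = 54/37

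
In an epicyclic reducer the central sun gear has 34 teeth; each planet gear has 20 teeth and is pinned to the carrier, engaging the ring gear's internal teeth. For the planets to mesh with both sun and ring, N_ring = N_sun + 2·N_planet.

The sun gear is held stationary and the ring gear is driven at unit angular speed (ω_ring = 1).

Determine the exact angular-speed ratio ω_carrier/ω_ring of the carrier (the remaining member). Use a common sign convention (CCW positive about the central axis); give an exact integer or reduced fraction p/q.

N_ring = 34 + 2·20 = 74
34(ω_s−ω_c) = −74(ω_r−ω_c),  ω_s=0, ω_r=1
34(0−ω_c) = −74(1−ω_c)  ⇒  108ω_c = 74  ⇒  ω_c = 37/54
ω_c/ω_r = 37/54

37/54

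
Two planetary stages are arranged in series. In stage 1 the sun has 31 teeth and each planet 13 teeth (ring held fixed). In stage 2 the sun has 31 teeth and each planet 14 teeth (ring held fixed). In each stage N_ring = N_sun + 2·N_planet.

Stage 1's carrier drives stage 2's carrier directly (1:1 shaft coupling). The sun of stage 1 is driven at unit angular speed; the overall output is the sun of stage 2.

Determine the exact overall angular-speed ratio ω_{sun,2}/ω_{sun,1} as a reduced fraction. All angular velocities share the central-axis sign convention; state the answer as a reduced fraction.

Stage 1: N_ring = 31 + 2·13 = 57
Stage 1: 31(ω_s−ω_c) = −57(ω_r−ω_c),  ω_r=0, ω_s=1
Stage 1: 31(1−ω_c) = −57(0−ω_c)  ⇒  88ω_c = 31  ⇒  ω_c = 31/88
  ⇒ ω_c¹/ω_s¹ = 31/88
Stage 2: N_ring = 31 + 2·14 = 59
Stage 2: 31(ω_s−ω_c) = −59(ω_r−ω_c),  ω_r=0, ω_c=1
Stage 2: ω_s = 1 − (59/31)(0−1) = 90/31
  ⇒ ω_s²/ω_c² = 90/31
Coupling ω_c² = ω_c¹ ⇒ overall = 31/88 × 90/31 = 45/44

45/44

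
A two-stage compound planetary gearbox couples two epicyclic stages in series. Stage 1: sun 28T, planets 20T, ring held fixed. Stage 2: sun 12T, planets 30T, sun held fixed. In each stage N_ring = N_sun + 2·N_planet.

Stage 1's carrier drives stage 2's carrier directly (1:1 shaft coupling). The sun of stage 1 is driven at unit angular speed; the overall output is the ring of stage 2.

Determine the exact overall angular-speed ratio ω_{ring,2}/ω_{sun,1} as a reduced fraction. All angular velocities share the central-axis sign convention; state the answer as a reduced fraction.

Stage 1: N_ring = 28 + 2·20 = 68
Stage 1: 28(ω_s−ω_c) = −68(ω_r−ω_c),  ω_r=0, ω_s=1
Stage 1: 28(1−ω_c) = −68(0−ω_c)  ⇒  96ω_c = 28  ⇒  ω_c = 7/24
  ⇒ ω_c¹/ω_s¹ = 7/24
Stage 2: N_ring = 12 + 2·30 = 72
Stage 2: 12(ω_s−ω_c) = −72(ω_r−ω_c),  ω_s=0, ω_c=1
Stage 2: ω_r = 1 − (12/72)(0−1) = 7/6
  ⇒ ω_r²/ω_c² = 7/6
Coupling ω_c² = ω_c¹ ⇒ overall = 7/24 × 7/6 = 49/144

49/144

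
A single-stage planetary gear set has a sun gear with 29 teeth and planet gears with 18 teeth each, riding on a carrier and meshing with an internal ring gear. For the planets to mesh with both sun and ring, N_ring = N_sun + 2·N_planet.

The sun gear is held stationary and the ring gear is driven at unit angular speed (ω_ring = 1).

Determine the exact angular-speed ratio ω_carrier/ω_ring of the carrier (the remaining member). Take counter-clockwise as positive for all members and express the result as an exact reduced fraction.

N_ring = 29 + 2·18 = 65
29(ω_s−ω_c) = −65(ω_r−ω_c),  ω_s=0, ω_r=1
29(0−ω_c) = −65(1−ω_c)  ⇒  94ω_c = 65  ⇒  ω_c = 65/94
ω_c/ω_r = 65/94

65/94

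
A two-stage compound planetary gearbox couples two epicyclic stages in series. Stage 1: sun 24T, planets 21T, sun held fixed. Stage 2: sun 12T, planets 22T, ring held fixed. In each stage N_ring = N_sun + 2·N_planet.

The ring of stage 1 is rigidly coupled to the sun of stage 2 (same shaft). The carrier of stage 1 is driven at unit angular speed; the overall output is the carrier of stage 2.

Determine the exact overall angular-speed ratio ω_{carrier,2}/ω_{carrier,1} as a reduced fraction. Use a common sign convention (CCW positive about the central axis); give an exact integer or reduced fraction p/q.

45/187

Stage 1: N_ring = 24 + 2·21 = 66
Stage 1: 24(ω_s−ω_c) = −66(ω_r−ω_c),  ω_s=0, ω_c=1
Stage 1: ω_r = 1 − (24/66)(0−1) = 15/11
  ⇒ ω_r¹/ω_c¹ = 15/11
Stage 2: N_ring = 12 + 2·22 = 56
Stage 2: 12(ω_s−ω_c) = −56(ω_r−ω_c),  ω_r=0, ω_s=1
Stage 2: 12(1−ω_c) = −56(0−ω_c)  ⇒  68ω_c = 12  ⇒  ω_c = 3/17
  ⇒ ω_c²/ω_s² = 3/17
Coupling ω_s² = ω_r¹ ⇒ overall = 15/11 × 3/17 = 45/187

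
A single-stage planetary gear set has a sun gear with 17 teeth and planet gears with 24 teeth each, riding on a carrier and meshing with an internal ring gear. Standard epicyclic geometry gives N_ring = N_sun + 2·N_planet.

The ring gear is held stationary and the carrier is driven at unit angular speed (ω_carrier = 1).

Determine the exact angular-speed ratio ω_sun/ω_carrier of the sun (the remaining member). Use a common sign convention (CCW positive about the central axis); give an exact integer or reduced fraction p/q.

82/17

N_ring = 17 + 2·24 = 65
17(ω_s−ω_c) = −65(ω_r−ω_c),  ω_r=0, ω_c=1
ω_s = 1 − (65/17)(0−1) = 82/17
ω_s/ω_c = 82/17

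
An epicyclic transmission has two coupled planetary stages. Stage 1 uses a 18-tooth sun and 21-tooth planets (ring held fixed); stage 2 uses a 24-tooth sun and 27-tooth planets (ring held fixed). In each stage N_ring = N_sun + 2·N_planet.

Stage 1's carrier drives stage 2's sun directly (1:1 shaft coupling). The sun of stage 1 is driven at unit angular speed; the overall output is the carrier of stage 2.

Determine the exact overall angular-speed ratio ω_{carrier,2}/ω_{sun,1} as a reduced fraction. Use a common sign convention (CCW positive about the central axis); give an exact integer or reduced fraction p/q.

12/221

Stage 1: N_ring = 18 + 2·21 = 60
Stage 1: 18(ω_s−ω_c) = −60(ω_r−ω_c),  ω_r=0, ω_s=1
Stage 1: 18(1−ω_c) = −60(0−ω_c)  ⇒  78ω_c = 18  ⇒  ω_c = 3/13
  ⇒ ω_c¹/ω_s¹ = 3/13
Stage 2: N_ring = 24 + 2·27 = 78
Stage 2: 24(ω_s−ω_c) = −78(ω_r−ω_c),  ω_r=0, ω_s=1
Stage 2: 24(1−ω_c) = −78(0−ω_c)  ⇒  102ω_c = 24  ⇒  ω_c = 4/17
  ⇒ ω_c²/ω_s² = 4/17
Coupling ω_s² = ω_c¹ ⇒ overall = 3/13 × 4/17 = 12/221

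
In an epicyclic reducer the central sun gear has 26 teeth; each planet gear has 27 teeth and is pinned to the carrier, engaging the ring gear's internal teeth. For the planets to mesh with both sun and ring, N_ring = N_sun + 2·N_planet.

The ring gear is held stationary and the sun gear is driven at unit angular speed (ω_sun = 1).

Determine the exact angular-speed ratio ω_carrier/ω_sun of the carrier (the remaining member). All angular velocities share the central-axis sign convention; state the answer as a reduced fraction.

N_ring = 26 + 2·27 = 80
26(ω_s−ω_c) = −80(ω_r−ω_c),  ω_r=0, ω_s=1
26(1−ω_c) = −80(0−ω_c)  ⇒  106ω_c = 26  ⇒  ω_c = 13/53
ω_c/ω_s = 13/53

13/53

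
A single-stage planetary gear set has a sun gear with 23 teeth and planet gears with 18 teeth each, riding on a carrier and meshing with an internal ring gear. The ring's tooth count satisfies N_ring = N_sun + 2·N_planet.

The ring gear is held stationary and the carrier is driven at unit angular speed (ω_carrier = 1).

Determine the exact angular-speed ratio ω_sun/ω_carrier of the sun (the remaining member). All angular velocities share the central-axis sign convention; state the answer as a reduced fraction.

N_ring = 23 + 2·18 = 59
23(ω_s−ω_c) = −59(ω_r−ω_c),  ω_r=0, ω_c=1
ω_s = 1 − (59/23)(0−1) = 82/23
ω_s/ω_c = 82/23

82/23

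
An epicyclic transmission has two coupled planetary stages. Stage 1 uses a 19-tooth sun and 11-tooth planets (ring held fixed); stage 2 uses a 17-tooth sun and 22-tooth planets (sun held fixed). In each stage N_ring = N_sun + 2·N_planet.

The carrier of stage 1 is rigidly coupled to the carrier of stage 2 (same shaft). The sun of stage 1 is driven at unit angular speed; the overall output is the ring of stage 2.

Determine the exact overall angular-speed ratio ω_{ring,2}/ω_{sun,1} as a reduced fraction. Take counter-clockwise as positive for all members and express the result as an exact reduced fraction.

247/610

Stage 1: N_ring = 19 + 2·11 = 41
Stage 1: 19(ω_s−ω_c) = −41(ω_r−ω_c),  ω_r=0, ω_s=1
Stage 1: 19(1−ω_c) = −41(0−ω_c)  ⇒  60ω_c = 19  ⇒  ω_c = 19/60
  ⇒ ω_c¹/ω_s¹ = 19/60
Stage 2: N_ring = 17 + 2·22 = 61
Stage 2: 17(ω_s−ω_c) = −61(ω_r−ω_c),  ω_s=0, ω_c=1
Stage 2: ω_r = 1 − (17/61)(0−1) = 78/61
  ⇒ ω_r²/ω_c² = 78/61
Coupling ω_c² = ω_c¹ ⇒ overall = 19/60 × 78/61 = 247/610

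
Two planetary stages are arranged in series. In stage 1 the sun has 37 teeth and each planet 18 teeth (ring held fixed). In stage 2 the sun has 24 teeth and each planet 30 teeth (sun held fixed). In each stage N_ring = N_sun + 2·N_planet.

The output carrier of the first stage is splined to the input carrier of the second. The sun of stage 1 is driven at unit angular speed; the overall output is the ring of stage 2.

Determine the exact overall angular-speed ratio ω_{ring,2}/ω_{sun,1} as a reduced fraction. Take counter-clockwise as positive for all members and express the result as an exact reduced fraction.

Stage 1: N_ring = 37 + 2·18 = 73
Stage 1: 37(ω_s−ω_c) = −73(ω_r−ω_c),  ω_r=0, ω_s=1
Stage 1: 37(1−ω_c) = −73(0−ω_c)  ⇒  110ω_c = 37  ⇒  ω_c = 37/110
  ⇒ ω_c¹/ω_s¹ = 37/110
Stage 2: N_ring = 24 + 2·30 = 84
Stage 2: 24(ω_s−ω_c) = −84(ω_r−ω_c),  ω_s=0, ω_c=1
Stage 2: ω_r = 1 − (24/84)(0−1) = 9/7
  ⇒ ω_r²/ω_c² = 9/7
Coupling ω_c² = ω_c¹ ⇒ overall = 37/110 × 9/7 = 333/770

333/770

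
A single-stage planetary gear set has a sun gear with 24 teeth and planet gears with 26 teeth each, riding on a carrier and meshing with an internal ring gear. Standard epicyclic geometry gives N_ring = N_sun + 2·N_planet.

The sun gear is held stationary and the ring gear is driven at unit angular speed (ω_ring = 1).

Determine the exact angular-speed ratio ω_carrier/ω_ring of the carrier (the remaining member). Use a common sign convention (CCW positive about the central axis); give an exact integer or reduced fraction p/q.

N_ring = 24 + 2·26 = 76
24(ω_s−ω_c) = −76(ω_r−ω_c),  ω_s=0, ω_r=1
24(0−ω_c) = −76(1−ω_c)  ⇒  100ω_c = 76  ⇒  ω_c = 19/25
ω_c/ω_r = 19/25

19/25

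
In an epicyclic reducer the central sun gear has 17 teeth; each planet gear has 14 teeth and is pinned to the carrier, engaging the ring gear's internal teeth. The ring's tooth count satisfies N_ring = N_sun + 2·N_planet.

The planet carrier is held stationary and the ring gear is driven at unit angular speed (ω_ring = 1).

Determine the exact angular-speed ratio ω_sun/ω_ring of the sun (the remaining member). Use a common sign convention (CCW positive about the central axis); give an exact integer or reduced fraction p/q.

N_ring = 17 + 2·14 = 45
17(ω_s−ω_c) = −45(ω_r−ω_c),  ω_c=0, ω_r=1
ω_s = 0 − (45/17)(1−0) = -45/17
ω_s/ω_r = -45/17

-45/17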